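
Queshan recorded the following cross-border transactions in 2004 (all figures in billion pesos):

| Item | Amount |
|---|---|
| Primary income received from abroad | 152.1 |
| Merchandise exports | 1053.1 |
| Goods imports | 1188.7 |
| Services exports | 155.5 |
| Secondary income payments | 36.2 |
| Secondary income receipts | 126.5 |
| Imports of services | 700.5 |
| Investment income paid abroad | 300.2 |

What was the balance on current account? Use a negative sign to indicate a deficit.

Goods balance = 1053.1 - 1188.7 = -135.6
Services balance = 155.5 - 700.5 = -545.0
Trade balance (goods + services) = -135.6 + (-545.0) = -680.6
Net primary income = 152.1 - 300.2 = -148.1
Net secondary income = 126.5 - 36.2 = 90.3
Current account = -680.6 + (-148.1) + 90.3 = -738.4

-738.4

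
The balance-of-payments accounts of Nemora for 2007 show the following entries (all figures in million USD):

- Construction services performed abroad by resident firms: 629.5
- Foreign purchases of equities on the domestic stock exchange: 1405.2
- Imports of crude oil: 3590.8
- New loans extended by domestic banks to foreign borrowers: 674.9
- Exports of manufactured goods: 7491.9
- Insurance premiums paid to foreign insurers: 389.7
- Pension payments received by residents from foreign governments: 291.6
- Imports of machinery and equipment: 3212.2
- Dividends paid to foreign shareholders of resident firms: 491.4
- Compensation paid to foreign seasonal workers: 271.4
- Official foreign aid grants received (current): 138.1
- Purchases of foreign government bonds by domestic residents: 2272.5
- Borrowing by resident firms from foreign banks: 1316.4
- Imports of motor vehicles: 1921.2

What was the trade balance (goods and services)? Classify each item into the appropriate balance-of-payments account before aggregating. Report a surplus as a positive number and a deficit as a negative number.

Goods: -1921.2 - 3212.2 - 3590.8 + 7491.9 = -1232.3
Services: -389.7 + 629.5 = 239.8
Trade balance = -1232.3 + 239.8 = -992.5
(Excluded from the trade balance — financial account: foreign purchases of equities on the domestic stock exchange 1405.2, new loans extended by domestic banks to foreign borrowers 674.9, purchases of foreign government bonds by domestic residents 2272.5, borrowing by resident firms from foreign banks 1316.4; secondary income: pension payments received by residents from foreign governments 291.6, official foreign aid grants received (current) 138.1; primary income: dividends paid to foreign shareholders of resident firms 491.4, compensation paid to foreign seasonal workers 271.4.)

-992.5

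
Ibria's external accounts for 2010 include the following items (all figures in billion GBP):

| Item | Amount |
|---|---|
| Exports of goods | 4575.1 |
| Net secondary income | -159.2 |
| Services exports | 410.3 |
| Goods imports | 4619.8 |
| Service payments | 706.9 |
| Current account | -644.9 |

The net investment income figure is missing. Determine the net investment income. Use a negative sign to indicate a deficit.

-144.4

Current account = goods balance + services balance + net primary income + net secondary income
Sum of the known components = -500.5
Net investment income = CA - (known components) = -644.9 - (-500.5) = -144.4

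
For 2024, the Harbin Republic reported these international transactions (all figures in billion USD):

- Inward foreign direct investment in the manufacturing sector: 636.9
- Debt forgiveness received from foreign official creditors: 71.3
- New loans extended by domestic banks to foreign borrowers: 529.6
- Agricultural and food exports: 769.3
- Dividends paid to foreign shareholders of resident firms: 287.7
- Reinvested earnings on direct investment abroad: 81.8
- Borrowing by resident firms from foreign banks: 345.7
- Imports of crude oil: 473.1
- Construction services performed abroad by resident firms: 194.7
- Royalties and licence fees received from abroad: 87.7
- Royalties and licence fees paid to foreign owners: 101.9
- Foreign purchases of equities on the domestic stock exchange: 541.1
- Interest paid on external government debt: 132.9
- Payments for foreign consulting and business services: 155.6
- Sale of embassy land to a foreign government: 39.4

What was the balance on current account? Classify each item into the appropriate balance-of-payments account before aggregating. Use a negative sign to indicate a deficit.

Goods: 769.3 - 473.1 = 296.2
Services: 194.7 + 87.7 - 101.9 - 155.6 = 24.9
Primary income: -132.9 - 287.7 + 81.8 = -338.8
Current account = 296.2 + 24.9 + (-338.8) = -17.7
(Excluded from the current account — financial account: inward foreign direct investment in the manufacturing sector 636.9, new loans extended by domestic banks to foreign borrowers 529.6, borrowing by resident firms from foreign banks 345.7, foreign purchases of equities on the domestic stock exchange 541.1; capital account: debt forgiveness received from foreign official creditors 71.3, sale of embassy land to a foreign government 39.4.)

-17.7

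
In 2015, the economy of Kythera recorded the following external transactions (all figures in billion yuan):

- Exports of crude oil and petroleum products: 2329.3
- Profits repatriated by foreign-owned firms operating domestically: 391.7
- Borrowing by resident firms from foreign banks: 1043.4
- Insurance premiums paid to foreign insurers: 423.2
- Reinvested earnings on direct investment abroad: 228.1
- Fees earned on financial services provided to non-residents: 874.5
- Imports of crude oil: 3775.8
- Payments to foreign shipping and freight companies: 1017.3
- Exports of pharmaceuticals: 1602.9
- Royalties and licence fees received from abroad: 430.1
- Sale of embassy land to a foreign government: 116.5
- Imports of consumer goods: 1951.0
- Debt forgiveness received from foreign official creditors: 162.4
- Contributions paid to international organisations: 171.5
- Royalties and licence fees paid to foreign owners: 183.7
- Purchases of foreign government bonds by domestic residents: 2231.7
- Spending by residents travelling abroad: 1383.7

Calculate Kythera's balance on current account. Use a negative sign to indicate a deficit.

Goods: 1602.9 - 1951.0 - 3775.8 + 2329.3 = -1794.6
Services: -423.2 + 874.5 + 430.1 - 1383.7 - 1017.3 - 183.7 = -1703.3
Primary income: -391.7 + 228.1 = -163.6
Secondary income: -171.5
Current account = (-1794.6) + (-1703.3) + (-163.6) + (-171.5) = -3833.0
(Excluded from the current account — financial account: borrowing by resident firms from foreign banks 1043.4, purchases of foreign government bonds by domestic residents 2231.7; capital account: sale of embassy land to a foreign government 116.5, debt forgiveness received from foreign official creditors 162.4.)

-3833.0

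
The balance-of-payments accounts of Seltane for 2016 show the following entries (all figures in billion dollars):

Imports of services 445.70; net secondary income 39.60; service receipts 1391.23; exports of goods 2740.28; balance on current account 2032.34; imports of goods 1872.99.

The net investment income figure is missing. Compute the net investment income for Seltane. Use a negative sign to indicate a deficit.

Current account = goods balance + services balance + net primary income + net secondary income
Sum of the known components = 1852.42
Net investment income = CA - (known components) = 2032.34 - 1852.42 = 179.92

179.92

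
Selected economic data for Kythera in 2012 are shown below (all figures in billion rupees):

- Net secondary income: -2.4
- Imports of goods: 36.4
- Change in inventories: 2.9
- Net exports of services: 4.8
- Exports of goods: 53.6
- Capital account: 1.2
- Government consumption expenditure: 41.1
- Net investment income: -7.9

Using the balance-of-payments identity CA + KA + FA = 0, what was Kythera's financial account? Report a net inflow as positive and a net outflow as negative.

Goods balance = 53.6 - 36.4 = 17.2
Services balance = 4.8
Trade balance (goods + services) = 17.2 + 4.8 = 22.0
Net primary income = -7.9
Net secondary income = -2.4
Current account = 22.0 + (-7.9) + (-2.4) = 11.7
Financial account = -(11.7 + 1.2) = -12.9

-12.9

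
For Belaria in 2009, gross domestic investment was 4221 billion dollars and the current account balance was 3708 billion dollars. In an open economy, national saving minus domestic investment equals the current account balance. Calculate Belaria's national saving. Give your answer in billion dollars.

7929

S - I = CA (net lending to the rest of the world).
S = I + CA = 4221 + 3708 = 7929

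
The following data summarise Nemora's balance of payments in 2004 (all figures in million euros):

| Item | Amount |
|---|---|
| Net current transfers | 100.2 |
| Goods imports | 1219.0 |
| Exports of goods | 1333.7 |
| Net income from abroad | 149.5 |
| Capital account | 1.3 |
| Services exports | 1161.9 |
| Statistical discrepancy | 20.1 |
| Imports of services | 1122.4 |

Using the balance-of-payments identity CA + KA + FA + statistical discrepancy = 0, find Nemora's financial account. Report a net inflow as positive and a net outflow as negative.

Goods balance = 1333.7 - 1219.0 = 114.7
Services balance = 1161.9 - 1122.4 = 39.5
Trade balance (goods + services) = 114.7 + 39.5 = 154.2
Net primary income = 149.5
Net secondary income = 100.2
Current account = 154.2 + 149.5 + 100.2 = 403.9
Financial account = -(403.9 + 1.3 + 20.1) = -425.3

-425.3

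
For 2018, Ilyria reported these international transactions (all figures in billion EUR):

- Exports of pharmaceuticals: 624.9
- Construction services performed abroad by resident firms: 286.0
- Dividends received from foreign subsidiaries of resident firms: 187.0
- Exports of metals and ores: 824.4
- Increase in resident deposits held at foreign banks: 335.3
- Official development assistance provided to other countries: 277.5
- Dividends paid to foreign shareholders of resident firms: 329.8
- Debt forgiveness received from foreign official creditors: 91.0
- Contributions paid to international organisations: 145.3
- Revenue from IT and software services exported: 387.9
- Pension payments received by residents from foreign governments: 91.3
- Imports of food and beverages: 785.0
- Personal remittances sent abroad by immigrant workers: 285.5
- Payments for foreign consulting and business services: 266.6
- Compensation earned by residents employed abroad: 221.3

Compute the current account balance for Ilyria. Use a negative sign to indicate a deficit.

Goods: 624.9 - 785.0 + 824.4 = 664.3
Services: 387.9 + 286.0 - 266.6 = 407.3
Primary income: 221.3 + 187.0 - 329.8 = 78.5
Secondary income: -145.3 + 91.3 - 285.5 - 277.5 = -617.0
Current account = 664.3 + 407.3 + 78.5 + (-617.0) = 533.1
(Excluded from the current account — financial account: increase in resident deposits held at foreign banks 335.3; capital account: debt forgiveness received from foreign official creditors 91.0.)

533.1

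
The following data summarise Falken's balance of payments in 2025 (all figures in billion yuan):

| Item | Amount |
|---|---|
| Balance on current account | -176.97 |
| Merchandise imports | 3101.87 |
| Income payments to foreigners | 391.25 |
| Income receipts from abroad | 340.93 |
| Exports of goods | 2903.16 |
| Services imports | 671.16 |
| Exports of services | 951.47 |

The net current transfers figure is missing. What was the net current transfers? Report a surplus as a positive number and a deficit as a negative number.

Current account = goods balance + services balance + net primary income + net secondary income
Sum of the known components = 31.28
Net current transfers = CA - (known components) = -176.97 - 31.28 = -208.25

-208.25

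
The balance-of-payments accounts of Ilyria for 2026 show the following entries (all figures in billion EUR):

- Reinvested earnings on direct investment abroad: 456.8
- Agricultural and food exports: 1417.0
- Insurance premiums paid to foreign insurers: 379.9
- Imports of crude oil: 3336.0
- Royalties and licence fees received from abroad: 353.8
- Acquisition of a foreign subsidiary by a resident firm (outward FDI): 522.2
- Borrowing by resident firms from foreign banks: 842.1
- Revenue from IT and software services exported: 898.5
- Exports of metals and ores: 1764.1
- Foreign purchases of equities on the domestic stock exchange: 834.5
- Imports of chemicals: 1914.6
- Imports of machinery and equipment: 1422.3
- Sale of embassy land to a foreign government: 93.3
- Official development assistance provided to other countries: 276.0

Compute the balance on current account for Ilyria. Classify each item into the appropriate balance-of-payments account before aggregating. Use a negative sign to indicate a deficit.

Goods: -1914.6 + 1417.0 + 1764.1 - 3336.0 - 1422.3 = -3491.8
Services: -379.9 + 353.8 + 898.5 = 872.4
Primary income: 456.8
Secondary income: -276.0
Current account = (-3491.8) + 872.4 + 456.8 + (-276.0) = -2438.6
(Excluded from the current account — financial account: acquisition of a foreign subsidiary by a resident firm (outward FDI) 522.2, borrowing by resident firms from foreign banks 842.1, foreign purchases of equities on the domestic stock exchange 834.5; capital account: sale of embassy land to a foreign government 93.3.)

-2438.6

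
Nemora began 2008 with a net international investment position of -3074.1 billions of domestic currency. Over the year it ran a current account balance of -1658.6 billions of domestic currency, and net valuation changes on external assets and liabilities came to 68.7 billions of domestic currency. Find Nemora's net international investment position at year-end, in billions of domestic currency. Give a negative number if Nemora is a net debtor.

Change in NIIP = current account + net valuation change = -1658.6 + 68.7 = -1589.9
End-of-year NIIP = -3074.1 + (-1589.9) = -4664.0

-4664.0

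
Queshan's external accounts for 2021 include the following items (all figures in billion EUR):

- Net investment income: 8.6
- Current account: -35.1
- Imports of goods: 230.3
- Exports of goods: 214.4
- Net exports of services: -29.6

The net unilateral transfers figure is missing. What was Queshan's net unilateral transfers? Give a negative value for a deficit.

Current account = goods balance + services balance + net primary income + net secondary income
Sum of the known components = -36.9
Net unilateral transfers = CA - (known components) = -35.1 - (-36.9) = 1.8

1.8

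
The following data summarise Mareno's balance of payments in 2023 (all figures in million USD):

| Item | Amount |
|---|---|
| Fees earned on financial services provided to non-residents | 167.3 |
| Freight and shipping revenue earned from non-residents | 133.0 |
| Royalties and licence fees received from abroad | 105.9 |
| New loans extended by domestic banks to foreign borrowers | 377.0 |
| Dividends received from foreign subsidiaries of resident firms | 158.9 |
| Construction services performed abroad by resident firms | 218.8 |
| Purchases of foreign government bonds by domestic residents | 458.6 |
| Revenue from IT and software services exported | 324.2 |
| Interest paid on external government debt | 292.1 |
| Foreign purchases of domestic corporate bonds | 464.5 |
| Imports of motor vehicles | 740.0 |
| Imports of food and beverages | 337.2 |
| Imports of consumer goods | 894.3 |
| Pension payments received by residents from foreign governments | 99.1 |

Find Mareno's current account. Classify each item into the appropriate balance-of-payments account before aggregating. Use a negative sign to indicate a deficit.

-1056.4

Goods: -740.0 - 894.3 - 337.2 = -1971.5
Services: 133.0 + 218.8 + 167.3 + 105.9 + 324.2 = 949.2
Primary income: 158.9 - 292.1 = -133.2
Secondary income: 99.1
Current account = (-1971.5) + 949.2 + (-133.2) + 99.1 = -1056.4
(Excluded from the current account — financial account: new loans extended by domestic banks to foreign borrowers 377.0, purchases of foreign government bonds by domestic residents 458.6, foreign purchases of domestic corporate bonds 464.5.)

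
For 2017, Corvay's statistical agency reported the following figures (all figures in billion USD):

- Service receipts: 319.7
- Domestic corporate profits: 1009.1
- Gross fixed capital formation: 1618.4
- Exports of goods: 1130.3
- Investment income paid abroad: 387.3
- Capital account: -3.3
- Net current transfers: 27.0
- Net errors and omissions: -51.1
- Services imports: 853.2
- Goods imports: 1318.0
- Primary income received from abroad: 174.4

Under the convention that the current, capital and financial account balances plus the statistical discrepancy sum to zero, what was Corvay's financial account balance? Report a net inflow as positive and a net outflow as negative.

Goods balance = 1130.3 - 1318.0 = -187.7
Services balance = 319.7 - 853.2 = -533.5
Trade balance (goods + services) = -187.7 + (-533.5) = -721.2
Net primary income = 174.4 - 387.3 = -212.9
Net secondary income = 27.0
Current account = -721.2 + (-212.9) + 27.0 = -907.1
Financial account = -(-907.1 + (-3.3) + (-51.1)) = 961.5

961.5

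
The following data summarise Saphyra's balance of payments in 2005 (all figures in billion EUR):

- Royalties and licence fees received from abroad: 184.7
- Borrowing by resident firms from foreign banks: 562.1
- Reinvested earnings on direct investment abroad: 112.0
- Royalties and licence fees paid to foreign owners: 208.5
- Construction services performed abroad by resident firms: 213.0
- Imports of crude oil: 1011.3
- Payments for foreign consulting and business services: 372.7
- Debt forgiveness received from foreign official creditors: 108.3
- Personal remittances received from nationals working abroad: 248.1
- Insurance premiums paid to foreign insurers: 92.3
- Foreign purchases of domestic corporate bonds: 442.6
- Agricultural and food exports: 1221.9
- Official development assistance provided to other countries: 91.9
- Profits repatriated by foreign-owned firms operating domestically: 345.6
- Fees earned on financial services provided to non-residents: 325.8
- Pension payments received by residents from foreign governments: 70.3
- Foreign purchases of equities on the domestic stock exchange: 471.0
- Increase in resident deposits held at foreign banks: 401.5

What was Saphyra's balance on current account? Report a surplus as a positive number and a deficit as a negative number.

253.5

Goods: 1221.9 - 1011.3 = 210.6
Services: -208.5 + 325.8 - 372.7 + 184.7 - 92.3 + 213.0 = 50.0
Primary income: -345.6 + 112.0 = -233.6
Secondary income: 248.1 - 91.9 + 70.3 = 226.5
Current account = 210.6 + 50.0 + (-233.6) + 226.5 = 253.5
(Excluded from the current account — financial account: borrowing by resident firms from foreign banks 562.1, foreign purchases of domestic corporate bonds 442.6, foreign purchases of equities on the domestic stock exchange 471.0, increase in resident deposits held at foreign banks 401.5; capital account: debt forgiveness received from foreign official creditors 108.3.)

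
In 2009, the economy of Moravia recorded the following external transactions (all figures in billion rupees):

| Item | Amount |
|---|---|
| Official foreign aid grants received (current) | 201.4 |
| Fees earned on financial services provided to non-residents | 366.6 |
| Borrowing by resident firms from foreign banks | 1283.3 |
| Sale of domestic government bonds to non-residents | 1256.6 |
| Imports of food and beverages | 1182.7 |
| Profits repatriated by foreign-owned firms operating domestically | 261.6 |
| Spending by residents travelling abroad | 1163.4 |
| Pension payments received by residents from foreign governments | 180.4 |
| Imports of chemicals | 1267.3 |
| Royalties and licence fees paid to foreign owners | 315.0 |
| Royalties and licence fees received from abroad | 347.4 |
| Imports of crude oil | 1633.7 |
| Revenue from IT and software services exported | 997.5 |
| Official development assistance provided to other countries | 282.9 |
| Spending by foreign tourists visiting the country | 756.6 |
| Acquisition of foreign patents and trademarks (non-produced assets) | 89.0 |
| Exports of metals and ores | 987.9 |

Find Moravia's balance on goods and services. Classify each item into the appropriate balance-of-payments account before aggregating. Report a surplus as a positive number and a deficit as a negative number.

Goods: 987.9 - 1267.3 - 1633.7 - 1182.7 = -3095.8
Services: 347.4 + 997.5 + 366.6 - 1163.4 + 756.6 - 315.0 = 989.7
Trade balance = -3095.8 + 989.7 = -2106.1
(Excluded from the trade balance — secondary income: official foreign aid grants received (current) 201.4, pension payments received by residents from foreign governments 180.4, official development assistance provided to other countries 282.9; financial account: borrowing by resident firms from foreign banks 1283.3, sale of domestic government bonds to non-residents 1256.6; primary income: profits repatriated by foreign-owned firms operating domestically 261.6; capital account: acquisition of foreign patents and trademarks (non-produced assets) 89.0.)

-2106.1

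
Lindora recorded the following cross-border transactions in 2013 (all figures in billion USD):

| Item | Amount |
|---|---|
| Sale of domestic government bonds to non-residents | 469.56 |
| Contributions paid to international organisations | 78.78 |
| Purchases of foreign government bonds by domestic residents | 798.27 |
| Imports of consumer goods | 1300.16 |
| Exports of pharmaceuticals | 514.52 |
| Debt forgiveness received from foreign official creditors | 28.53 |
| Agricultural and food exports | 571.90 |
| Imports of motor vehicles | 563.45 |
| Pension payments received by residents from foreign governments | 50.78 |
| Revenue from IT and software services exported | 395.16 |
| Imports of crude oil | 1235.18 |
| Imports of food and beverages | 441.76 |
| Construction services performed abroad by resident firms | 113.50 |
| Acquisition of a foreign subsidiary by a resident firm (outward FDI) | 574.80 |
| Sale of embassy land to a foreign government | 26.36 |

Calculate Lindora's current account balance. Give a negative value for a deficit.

-1973.47

Goods: -1235.18 + 571.90 - 441.76 - 563.45 + 514.52 - 1300.16 = -2454.13
Services: 113.50 + 395.16 = 508.66
Secondary income: 50.78 - 78.78 = -28.00
Current account = (-2454.13) + 508.66 + (-28.00) = -1973.47
(Excluded from the current account — financial account: sale of domestic government bonds to non-residents 469.56, purchases of foreign government bonds by domestic residents 798.27, acquisition of a foreign subsidiary by a resident firm (outward FDI) 574.80; capital account: debt forgiveness received from foreign official creditors 28.53, sale of embassy land to a foreign government 26.36.)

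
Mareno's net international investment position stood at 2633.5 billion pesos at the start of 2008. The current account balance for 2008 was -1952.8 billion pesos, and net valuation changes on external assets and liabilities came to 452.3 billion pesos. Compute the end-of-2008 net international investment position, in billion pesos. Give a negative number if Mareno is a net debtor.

1133.0

Change in NIIP = current account + net valuation change = -1952.8 + 452.3 = -1500.5
End-of-year NIIP = 2633.5 + (-1500.5) = 1133.0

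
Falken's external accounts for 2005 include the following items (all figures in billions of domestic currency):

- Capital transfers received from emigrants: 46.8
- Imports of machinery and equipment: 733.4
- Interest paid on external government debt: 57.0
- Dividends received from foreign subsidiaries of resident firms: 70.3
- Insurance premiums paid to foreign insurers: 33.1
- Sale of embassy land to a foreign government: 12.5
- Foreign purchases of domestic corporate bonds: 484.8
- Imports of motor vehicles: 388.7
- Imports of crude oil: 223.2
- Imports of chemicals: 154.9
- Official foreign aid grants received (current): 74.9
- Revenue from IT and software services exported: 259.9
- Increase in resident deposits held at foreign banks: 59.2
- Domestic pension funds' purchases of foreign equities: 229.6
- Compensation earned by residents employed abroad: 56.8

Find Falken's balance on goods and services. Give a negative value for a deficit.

Goods: -388.7 - 223.2 - 154.9 - 733.4 = -1500.2
Services: -33.1 + 259.9 = 226.8
Trade balance = -1500.2 + 226.8 = -1273.4
(Excluded from the trade balance — capital account: capital transfers received from emigrants 46.8, sale of embassy land to a foreign government 12.5; primary income: interest paid on external government debt 57.0, dividends received from foreign subsidiaries of resident firms 70.3, compensation earned by residents employed abroad 56.8; financial account: foreign purchases of domestic corporate bonds 484.8, increase in resident deposits held at foreign banks 59.2, domestic pension funds' purchases of foreign equities 229.6; secondary income: official foreign aid grants received (current) 74.9.)

-1273.4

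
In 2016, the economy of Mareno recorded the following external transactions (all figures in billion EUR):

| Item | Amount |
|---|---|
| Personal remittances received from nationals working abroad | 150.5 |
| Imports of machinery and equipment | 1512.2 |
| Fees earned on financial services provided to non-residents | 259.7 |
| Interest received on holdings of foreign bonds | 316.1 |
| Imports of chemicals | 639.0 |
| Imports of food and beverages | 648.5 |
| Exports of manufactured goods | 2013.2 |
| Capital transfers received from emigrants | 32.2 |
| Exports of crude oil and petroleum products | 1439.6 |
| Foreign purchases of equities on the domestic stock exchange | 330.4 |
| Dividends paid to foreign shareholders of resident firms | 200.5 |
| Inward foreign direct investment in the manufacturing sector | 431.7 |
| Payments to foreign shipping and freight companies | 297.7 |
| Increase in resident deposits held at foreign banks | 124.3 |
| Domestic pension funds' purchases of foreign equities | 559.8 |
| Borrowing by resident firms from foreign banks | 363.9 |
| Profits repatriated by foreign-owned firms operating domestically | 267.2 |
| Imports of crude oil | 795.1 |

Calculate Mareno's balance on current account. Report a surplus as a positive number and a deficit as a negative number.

-181.1

Goods: 1439.6 - 1512.2 - 795.1 + 2013.2 - 648.5 - 639.0 = -142.0
Services: -297.7 + 259.7 = -38.0
Primary income: -267.2 + 316.1 - 200.5 = -151.6
Secondary income: 150.5
Current account = (-142.0) + (-38.0) + (-151.6) + 150.5 = -181.1
(Excluded from the current account — capital account: capital transfers received from emigrants 32.2; financial account: foreign purchases of equities on the domestic stock exchange 330.4, inward foreign direct investment in the manufacturing sector 431.7, increase in resident deposits held at foreign banks 124.3, domestic pension funds' purchases of foreign equities 559.8, borrowing by resident firms from foreign banks 363.9.)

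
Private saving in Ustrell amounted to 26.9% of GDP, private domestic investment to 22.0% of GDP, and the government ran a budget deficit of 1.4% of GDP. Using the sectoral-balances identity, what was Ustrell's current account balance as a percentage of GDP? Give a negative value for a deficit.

3.5

By the sectoral-balances identity, CA = (S_private - I) + (T - G).
Private balance = 26.9 - 22.0 = 4.9
Government balance (T - G) = -1.4
CA = 4.9 + (-1.4) = 3.5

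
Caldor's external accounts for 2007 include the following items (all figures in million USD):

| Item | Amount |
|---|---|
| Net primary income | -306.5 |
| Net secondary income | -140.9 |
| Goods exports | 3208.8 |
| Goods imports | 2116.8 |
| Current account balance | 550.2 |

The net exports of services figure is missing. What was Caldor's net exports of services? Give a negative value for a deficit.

Current account = goods balance + services balance + net primary income + net secondary income
Sum of the known components = 644.6
Net exports of services = CA - (known components) = 550.2 - 644.6 = -94.4

-94.4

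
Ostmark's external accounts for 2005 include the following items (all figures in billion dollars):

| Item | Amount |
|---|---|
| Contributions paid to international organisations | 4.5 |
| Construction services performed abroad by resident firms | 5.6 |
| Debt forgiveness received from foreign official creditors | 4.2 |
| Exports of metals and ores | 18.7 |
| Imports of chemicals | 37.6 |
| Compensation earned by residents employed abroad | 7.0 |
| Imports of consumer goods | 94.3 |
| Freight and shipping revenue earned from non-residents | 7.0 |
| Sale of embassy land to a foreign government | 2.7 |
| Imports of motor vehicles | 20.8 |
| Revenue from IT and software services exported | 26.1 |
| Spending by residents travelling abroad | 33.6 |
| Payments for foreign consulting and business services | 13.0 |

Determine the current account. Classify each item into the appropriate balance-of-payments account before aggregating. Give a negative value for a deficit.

-139.4

Goods: -37.6 - 20.8 + 18.7 - 94.3 = -134.0
Services: 7.0 - 13.0 - 33.6 + 5.6 + 26.1 = -7.9
Primary income: 7.0
Secondary income: -4.5
Current account = (-134.0) + (-7.9) + 7.0 + (-4.5) = -139.4
(Excluded from the current account — capital account: debt forgiveness received from foreign official creditors 4.2, sale of embassy land to a foreign government 2.7.)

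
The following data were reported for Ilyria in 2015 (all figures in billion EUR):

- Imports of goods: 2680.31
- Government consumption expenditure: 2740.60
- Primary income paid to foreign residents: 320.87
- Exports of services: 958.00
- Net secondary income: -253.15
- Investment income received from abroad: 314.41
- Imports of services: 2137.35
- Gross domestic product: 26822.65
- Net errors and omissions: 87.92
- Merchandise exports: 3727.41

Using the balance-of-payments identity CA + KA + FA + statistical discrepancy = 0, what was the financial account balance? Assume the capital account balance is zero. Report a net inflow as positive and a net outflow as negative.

303.94

Goods balance = 3727.41 - 2680.31 = 1047.10
Services balance = 958.00 - 2137.35 = -1179.35
Trade balance (goods + services) = 1047.10 + (-1179.35) = -132.25
Net primary income = 314.41 - 320.87 = -6.46
Net secondary income = -253.15
Current account = -132.25 + (-6.46) + (-253.15) = -391.86
Financial account = -(-391.86 + 87.92) = 303.94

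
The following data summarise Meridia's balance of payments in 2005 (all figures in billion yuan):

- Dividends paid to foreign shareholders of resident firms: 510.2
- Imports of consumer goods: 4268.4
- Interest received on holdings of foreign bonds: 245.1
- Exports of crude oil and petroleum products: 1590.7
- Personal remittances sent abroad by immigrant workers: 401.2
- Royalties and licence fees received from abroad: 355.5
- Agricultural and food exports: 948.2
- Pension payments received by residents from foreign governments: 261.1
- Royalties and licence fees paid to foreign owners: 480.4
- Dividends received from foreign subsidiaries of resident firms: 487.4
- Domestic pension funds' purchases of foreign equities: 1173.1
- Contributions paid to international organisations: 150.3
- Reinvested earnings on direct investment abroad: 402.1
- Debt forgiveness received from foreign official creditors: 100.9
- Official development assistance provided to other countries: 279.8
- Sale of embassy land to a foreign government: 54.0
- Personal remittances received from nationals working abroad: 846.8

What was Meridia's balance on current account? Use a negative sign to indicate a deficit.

Goods: 948.2 + 1590.7 - 4268.4 = -1729.5
Services: 355.5 - 480.4 = -124.9
Primary income: -510.2 + 245.1 + 402.1 + 487.4 = 624.4
Secondary income: 846.8 - 150.3 + 261.1 - 401.2 - 279.8 = 276.6
Current account = (-1729.5) + (-124.9) + 624.4 + 276.6 = -953.4
(Excluded from the current account — financial account: domestic pension funds' purchases of foreign equities 1173.1; capital account: debt forgiveness received from foreign official creditors 100.9, sale of embassy land to a foreign government 54.0.)

-953.4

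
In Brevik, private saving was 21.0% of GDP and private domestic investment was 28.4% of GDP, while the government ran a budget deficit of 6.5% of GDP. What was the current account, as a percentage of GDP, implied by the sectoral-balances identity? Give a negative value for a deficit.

-13.9

By the sectoral-balances identity, CA = (S_private - I) + (T - G).
Private balance = 21.0 - 28.4 = -7.4
Government balance (T - G) = -6.5
CA = -7.4 + (-6.5) = -13.9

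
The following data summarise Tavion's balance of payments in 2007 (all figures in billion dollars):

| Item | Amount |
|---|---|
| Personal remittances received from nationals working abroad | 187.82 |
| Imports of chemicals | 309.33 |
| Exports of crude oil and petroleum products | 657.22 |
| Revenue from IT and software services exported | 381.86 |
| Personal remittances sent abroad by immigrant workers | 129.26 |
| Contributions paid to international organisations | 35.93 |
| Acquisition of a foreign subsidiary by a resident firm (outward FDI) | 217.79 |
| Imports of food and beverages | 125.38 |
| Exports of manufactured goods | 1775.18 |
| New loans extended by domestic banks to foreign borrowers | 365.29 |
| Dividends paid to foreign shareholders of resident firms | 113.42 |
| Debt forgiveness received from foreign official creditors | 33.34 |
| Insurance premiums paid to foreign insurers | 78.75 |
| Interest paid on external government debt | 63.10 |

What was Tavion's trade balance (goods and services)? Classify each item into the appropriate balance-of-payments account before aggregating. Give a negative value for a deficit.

2300.80

Goods: -125.38 + 657.22 - 309.33 + 1775.18 = 1997.69
Services: -78.75 + 381.86 = 303.11
Trade balance = 1997.69 + 303.11 = 2300.80
(Excluded from the trade balance — secondary income: personal remittances received from nationals working abroad 187.82, personal remittances sent abroad by immigrant workers 129.26, contributions paid to international organisations 35.93; financial account: acquisition of a foreign subsidiary by a resident firm (outward FDI) 217.79, new loans extended by domestic banks to foreign borrowers 365.29; primary income: dividends paid to foreign shareholders of resident firms 113.42, interest paid on external government debt 63.10; capital account: debt forgiveness received from foreign official creditors 33.34.)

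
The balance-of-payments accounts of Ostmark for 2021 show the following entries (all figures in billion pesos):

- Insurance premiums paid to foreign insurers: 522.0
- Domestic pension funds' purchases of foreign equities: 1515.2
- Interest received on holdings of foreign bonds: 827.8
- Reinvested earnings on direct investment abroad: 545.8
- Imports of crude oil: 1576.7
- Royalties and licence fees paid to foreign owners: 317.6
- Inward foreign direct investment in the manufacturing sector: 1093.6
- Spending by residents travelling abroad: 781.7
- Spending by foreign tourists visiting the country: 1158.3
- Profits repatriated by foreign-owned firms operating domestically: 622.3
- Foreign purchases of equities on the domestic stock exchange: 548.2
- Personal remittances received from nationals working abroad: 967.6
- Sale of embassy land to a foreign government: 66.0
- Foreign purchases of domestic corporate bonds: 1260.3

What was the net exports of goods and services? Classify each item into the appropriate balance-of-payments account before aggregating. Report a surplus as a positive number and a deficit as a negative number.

Goods: -1576.7
Services: 1158.3 - 317.6 - 522.0 - 781.7 = -463.0
Trade balance = -1576.7 + (-463.0) = -2039.7
(Excluded from the trade balance — financial account: domestic pension funds' purchases of foreign equities 1515.2, inward foreign direct investment in the manufacturing sector 1093.6, foreign purchases of equities on the domestic stock exchange 548.2, foreign purchases of domestic corporate bonds 1260.3; primary income: interest received on holdings of foreign bonds 827.8, reinvested earnings on direct investment abroad 545.8, profits repatriated by foreign-owned firms operating domestically 622.3; secondary income: personal remittances received from nationals working abroad 967.6; capital account: sale of embassy land to a foreign government 66.0.)

-2039.7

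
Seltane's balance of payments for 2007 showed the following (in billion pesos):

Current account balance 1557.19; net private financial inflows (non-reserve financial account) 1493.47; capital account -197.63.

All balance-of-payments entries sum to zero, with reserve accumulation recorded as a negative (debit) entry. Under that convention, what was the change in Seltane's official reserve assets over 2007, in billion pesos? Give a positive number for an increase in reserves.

Official reserve transactions balance = -(1557.19 + (-197.63) + 1493.47) = -2853.03
An accumulation of reserves is recorded as a debit (negative entry), so the change in the stock of reserves is the negative of that balance.
Change in official reserves = -(-2853.03) = 2853.03

2853.03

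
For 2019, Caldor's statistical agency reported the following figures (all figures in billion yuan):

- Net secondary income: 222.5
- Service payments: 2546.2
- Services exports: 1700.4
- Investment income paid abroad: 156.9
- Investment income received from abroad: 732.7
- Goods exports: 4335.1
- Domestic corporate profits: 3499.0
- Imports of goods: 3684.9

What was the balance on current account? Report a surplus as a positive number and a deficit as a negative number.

602.7

Goods balance = 4335.1 - 3684.9 = 650.2
Services balance = 1700.4 - 2546.2 = -845.8
Trade balance (goods + services) = 650.2 + (-845.8) = -195.6
Net primary income = 732.7 - 156.9 = 575.8
Net secondary income = 222.5
Current account = -195.6 + 575.8 + 222.5 = 602.7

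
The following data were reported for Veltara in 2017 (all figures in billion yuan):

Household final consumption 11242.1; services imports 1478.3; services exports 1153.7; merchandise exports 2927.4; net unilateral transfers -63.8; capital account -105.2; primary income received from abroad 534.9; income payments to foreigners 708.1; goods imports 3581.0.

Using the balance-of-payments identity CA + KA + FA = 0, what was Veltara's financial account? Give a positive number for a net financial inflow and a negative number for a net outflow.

1320.4

Goods balance = 2927.4 - 3581.0 = -653.6
Services balance = 1153.7 - 1478.3 = -324.6
Trade balance (goods + services) = -653.6 + (-324.6) = -978.2
Net primary income = 534.9 - 708.1 = -173.2
Net secondary income = -63.8
Current account = -978.2 + (-173.2) + (-63.8) = -1215.2
Financial account = -(-1215.2 + (-105.2)) = 1320.4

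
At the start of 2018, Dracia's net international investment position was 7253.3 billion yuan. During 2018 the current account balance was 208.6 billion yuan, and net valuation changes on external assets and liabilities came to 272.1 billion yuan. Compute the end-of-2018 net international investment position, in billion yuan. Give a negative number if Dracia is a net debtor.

7734.0

Change in NIIP = current account + net valuation change = 208.6 + 272.1 = 480.7
End-of-year NIIP = 7253.3 + 480.7 = 7734.0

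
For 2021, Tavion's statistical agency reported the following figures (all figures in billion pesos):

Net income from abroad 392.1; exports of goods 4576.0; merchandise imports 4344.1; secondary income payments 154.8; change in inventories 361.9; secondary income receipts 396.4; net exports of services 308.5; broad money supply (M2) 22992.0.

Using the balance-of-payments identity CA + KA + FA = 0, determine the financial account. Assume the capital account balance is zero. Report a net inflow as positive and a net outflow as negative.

-1174.1

Goods balance = 4576.0 - 4344.1 = 231.9
Services balance = 308.5
Trade balance (goods + services) = 231.9 + 308.5 = 540.4
Net primary income = 392.1
Net secondary income = 396.4 - 154.8 = 241.6
Current account = 540.4 + 392.1 + 241.6 = 1174.1
Financial account = -(1174.1) = -1174.1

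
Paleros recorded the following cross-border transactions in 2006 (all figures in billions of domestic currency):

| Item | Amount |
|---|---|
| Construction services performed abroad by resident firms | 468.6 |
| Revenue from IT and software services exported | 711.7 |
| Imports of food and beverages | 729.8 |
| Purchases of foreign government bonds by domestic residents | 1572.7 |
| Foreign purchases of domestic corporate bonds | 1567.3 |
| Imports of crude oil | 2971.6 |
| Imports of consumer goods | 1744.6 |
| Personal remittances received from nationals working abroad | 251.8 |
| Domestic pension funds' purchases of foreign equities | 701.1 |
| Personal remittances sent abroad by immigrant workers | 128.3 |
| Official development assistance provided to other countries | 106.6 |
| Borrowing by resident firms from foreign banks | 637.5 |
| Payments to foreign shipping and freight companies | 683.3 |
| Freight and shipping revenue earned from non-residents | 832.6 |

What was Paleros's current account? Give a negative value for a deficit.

Goods: -1744.6 - 729.8 - 2971.6 = -5446.0
Services: 468.6 - 683.3 + 832.6 + 711.7 = 1329.6
Secondary income: 251.8 - 106.6 - 128.3 = 16.9
Current account = (-5446.0) + 1329.6 + 16.9 = -4099.5
(Excluded from the current account — financial account: purchases of foreign government bonds by domestic residents 1572.7, foreign purchases of domestic corporate bonds 1567.3, domestic pension funds' purchases of foreign equities 701.1, borrowing by resident firms from foreign banks 637.5.)

-4099.5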